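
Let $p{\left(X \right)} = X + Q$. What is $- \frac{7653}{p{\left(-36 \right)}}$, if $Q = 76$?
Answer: $- \frac{7653}{40} \approx -191.32$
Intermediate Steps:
$p{\left(X \right)} = 76 + X$ ($p{\left(X \right)} = X + 76 = 76 + X$)
$- \frac{7653}{p{\left(-36 \right)}} = - \frac{7653}{76 - 36} = - \frac{7653}{40}$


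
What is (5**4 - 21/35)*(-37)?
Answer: -115514/5 ≈ -23103.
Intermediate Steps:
(5**4 - 21/35)*(-37) = (625 - 21*1/35)*(-37) = (625 - 3/5)*(-37) = (3122/5)*(-37) = -115514/5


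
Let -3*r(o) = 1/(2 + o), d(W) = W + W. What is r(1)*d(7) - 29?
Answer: -275/9 ≈ -30.556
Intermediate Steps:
d(W) = 2*W
r(o) = -1/(3*(2 + o))
r(1)*d(7) - 29 = (-1/(6 + 3*1))*(2*7) - 29 = -1/(6 + 3)*14 - 29 = -1/9*14 - 29 = -14/9 - 29 = -275/9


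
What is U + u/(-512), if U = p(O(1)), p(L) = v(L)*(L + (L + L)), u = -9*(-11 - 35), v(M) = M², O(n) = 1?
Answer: 561/256 ≈ 2.1914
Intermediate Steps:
u = 414 (u = -9*(-46) = 414)
p(L) = 3*L³ (p(L) = L²*(L + (L + L)) = L²*(L + 2*L) = L²*(3*L) = 3*L³)
U = 3 (U = 3*1³ = 3*1 = 3)
U + u/(-512) = 3 + 414/(-512) = 3 + 414*(-1/512) = 3 - 207/256 = 561/256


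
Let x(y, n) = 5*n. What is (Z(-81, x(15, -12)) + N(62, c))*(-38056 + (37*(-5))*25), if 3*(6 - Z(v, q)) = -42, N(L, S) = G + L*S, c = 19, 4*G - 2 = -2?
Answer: -51131838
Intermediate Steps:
G = 0 (G = ½ + (¼)*(-2) = ½ - ½ = 0)
N(L, S) = L*S (N(L, S) = 0 + L*S = L*S)
Z(v, q) = 20 (Z(v, q) = 6 - ⅓*(-42) = 6 + 14 = 20)
(Z(-81, x(15, -12)) + N(62, c))*(-38056 + (37*(-5))*25) = (20 + 62*19)*(-38056 + (37*(-5))*25) = (20 + 1178)*(-38056 - 185*25) = 1198*(-38056 - 4625) = 1198*(-42681) = -51131838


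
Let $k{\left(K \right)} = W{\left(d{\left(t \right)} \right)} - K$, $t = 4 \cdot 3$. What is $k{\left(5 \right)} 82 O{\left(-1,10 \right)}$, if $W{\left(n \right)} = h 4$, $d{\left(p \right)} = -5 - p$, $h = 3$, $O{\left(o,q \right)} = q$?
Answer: $5740$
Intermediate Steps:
$t = 12$
$W{\left(n \right)} = 12$ ($W{\left(n \right)} = 3 \cdot 4 = 12$)
$k{\left(K \right)} = 12 - K$
$k{\left(5 \right)} 82 O{\left(-1,10 \right)} = \left(12 - 5\right) 82 \cdot 10 = 7 \cdot 82 \cdot 10 = 574 \cdot 10 = 5740$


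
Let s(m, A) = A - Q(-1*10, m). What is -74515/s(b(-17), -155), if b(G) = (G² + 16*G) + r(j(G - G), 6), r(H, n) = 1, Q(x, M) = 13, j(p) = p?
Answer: 10645/24 ≈ 443.54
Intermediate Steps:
b(G) = 1 + G² + 16*G (b(G) = (G² + 16*G) + 1 = 1 + G² + 16*G)
s(m, A) = -13 + A (s(m, A) = A - 1*13 = A - 13 = -13 + A)
-74515/s(b(-17), -155) = -74515/(-13 - 155) = -74515/(-168) = -74515*(-1/168) = 10645/24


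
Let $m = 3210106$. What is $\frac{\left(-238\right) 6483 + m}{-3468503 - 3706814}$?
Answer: $- \frac{1667152}{7175317} \approx -0.23235$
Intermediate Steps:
$\frac{\left(-238\right) 6483 + m}{-3468503 - 3706814} = \frac{\left(-238\right) 6483 + 3210106}{-3468503 - 3706814} = \frac{-1542954 + 3210106}{-7175317} = 1667152 \left(- \frac{1}{7175317}\right) = - \frac{1667152}{7175317}$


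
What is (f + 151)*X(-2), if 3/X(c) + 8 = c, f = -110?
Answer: -123/10 ≈ -12.300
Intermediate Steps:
X(c) = 3/(-8 + c)
(f + 151)*X(-2) = (-110 + 151)*(3/(-8 - 2)) = 41*(3/(-10)) = 41*(3*(-⅒)) = 41*(-3/10) = -123/10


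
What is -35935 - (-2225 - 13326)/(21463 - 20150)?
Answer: -47167104/1313 ≈ -35923.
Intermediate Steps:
-35935 - (-2225 - 13326)/(21463 - 20150) = -35935 - (-15551)/1313 = -35935 - 1*(-15551/1313) = -35935 + 15551/1313 = -47167104/1313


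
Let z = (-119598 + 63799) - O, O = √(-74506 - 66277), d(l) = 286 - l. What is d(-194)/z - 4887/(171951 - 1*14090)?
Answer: 3*(-1629*√140783 + 116154331*I)/(157861*(√140783 - 55799*I)) ≈ -0.03956 + 5.7842e-5*I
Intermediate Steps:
O = I*√140783 (O = √(-140783) = I*√140783 ≈ 375.21*I)
z = -55799 - I*√140783 (z = (-119598 + 63799) - I*√140783 = -55799 - I*√140783 ≈ -55799.0 - 375.21*I)
d(-194)/z - 4887/(171951 - 1*14090) = (286 - 1*(-194))/(-55799 - I*√140783) - 4887/(171951 - 1*14090) = (286 + 194)/(-55799 - I*√140783) - 4887/(171951 - 14090) = 480/(-55799 - I*√140783) - 4887/157861 = -4887/157861 + 480/(-55799 - I*√140783)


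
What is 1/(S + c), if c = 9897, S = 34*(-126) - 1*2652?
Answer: 1/2961 ≈ 0.00033772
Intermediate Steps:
S = -6936 (S = -4284 - 2652 = -6936)
1/(S + c) = 1/(-6936 + 9897) = 1/2961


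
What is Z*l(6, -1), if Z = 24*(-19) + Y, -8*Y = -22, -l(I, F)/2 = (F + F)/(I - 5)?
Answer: -1813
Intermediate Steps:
l(I, F) = -4*F/(-5 + I) (l(I, F) = -2*(F + F)/(I - 5) = -2*2*F/(-5 + I) = -4*F/(-5 + I))
Y = 11/4 (Y = -⅛*(-22) = 11/4 ≈ 2.7500)
Z = -1813/4 (Z = 24*(-19) + 11/4 = -456 + 11/4 = -1813/4 ≈ -453.25)
Z*l(6, -1) = -(-1813)*(-1)/(-5 + 6) = -(-1813)*(-1)/1 = -(-1813)*(-1) = -1813/4*4 = -1813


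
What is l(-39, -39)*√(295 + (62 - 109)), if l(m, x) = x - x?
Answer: 0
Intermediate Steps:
l(m, x) = 0
l(-39, -39)*√(295 + (62 - 109)) = 0*√(295 + (62 - 109)) = 0*√(295 - 47) = 0*√248 = 0*(2*√62) = 0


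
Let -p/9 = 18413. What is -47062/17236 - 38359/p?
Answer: -3568908865/1428149106 ≈ -2.4990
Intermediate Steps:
p = -165717 (p = -9*18413 = -165717)
-47062/17236 - 38359/p = -47062/17236 - 38359/(-165717) = -47062*1/17236 - 38359*(-1/165717) = -23531/8618 + 38359/165717 = -3568908865/1428149106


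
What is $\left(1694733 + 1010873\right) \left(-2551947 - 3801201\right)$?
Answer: $-17189115347688$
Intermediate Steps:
$\left(1694733 + 1010873\right) \left(-2551947 - 3801201\right) = 2705606 \left(-6353148\right) = -17189115347688$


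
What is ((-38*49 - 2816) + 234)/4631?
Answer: -404/421 ≈ -0.95962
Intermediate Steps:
((-38*49 - 2816) + 234)/4631 = ((-1862 - 2816) + 234)*(1/4631) = (-4678 + 234)*(1/4631) = -4444*1/4631 = -404/421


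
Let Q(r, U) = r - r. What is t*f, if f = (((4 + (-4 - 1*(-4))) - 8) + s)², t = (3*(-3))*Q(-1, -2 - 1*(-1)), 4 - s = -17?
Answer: 0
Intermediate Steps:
s = 21 (s = 4 - 1*(-17) = 4 + 17 = 21)
Q(r, U) = 0
t = 0 (t = (3*(-3))*0 = -9*0 = 0)
f = 289 (f = (((4 + (-4 - 1*(-4))) - 8) + 21)² = (((4 + (-4 + 4)) - 8) + 21)² = (((4 + 0) - 8) + 21)² = ((4 - 8) + 21)² = (-4 + 21)² = 17² = 289)
t*f = 0*289 = 0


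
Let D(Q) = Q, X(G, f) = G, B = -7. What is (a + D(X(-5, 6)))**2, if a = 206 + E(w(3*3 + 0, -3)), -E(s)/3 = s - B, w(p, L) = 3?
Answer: 29241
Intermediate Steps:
E(s) = -21 - 3*s (E(s) = -3*(s - 1*(-7)) = -3*(s + 7) = -3*(7 + s) = -21 - 3*s)
a = 176 (a = 206 + (-21 - 3*3) = 206 + (-21 - 9) = 206 - 30 = 176)
(a + D(X(-5, 6)))**2 = (176 - 5)**2 = 171**2 = 29241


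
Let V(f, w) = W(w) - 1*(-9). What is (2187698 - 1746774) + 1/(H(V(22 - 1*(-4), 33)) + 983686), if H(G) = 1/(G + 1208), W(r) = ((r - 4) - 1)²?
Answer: 867895262936789/1968355687 ≈ 4.4092e+5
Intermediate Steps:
W(r) = (-5 + r)² (W(r) = ((-4 + r) - 1)² = (-5 + r)²)
V(f, w) = 9 + (-5 + w)² (V(f, w) = (-5 + w)² - 1*(-9) = (-5 + w)² + 9 = 9 + (-5 + w)²)
H(G) = 1/(1208 + G)
(2187698 - 1746774) + 1/(H(V(22 - 1*(-4), 33)) + 983686) = (2187698 - 1746774) + 1/(1/(1208 + (9 + (-5 + 33)²)) + 983686) = 440924 + 1/(1/(1208 + (9 + 28²)) + 983686) = 440924 + 1/(1/(1208 + (9 + 784)) + 983686) = 440924 + 1/(1/(1208 + 793) + 983686) = 440924 + 1/(1/2001 + 983686) = 440924 + 1/(1968355687/2001) = 440924 + 2001/1968355687 = 867895262936789/1968355687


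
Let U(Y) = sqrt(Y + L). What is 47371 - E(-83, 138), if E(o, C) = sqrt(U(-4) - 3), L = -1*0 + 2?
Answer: 47371 - sqrt(-3 + I*sqrt(2)) ≈ 47371.0 - 1.7772*I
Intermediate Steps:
L = 2 (L = 0 + 2 = 2)
U(Y) = sqrt(2 + Y) (U(Y) = sqrt(Y + 2) = sqrt(2 + Y))
E(o, C) = sqrt(-3 + I*sqrt(2)) (E(o, C) = sqrt(sqrt(2 - 4) - 3) = sqrt(sqrt(-2) - 3) = sqrt(I*sqrt(2) - 3) = sqrt(-3 + I*sqrt(2)))
47371 - E(-83, 138) = 47371 - sqrt(-3 + I*sqrt(2))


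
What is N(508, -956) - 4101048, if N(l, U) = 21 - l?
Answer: -4101535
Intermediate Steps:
N(508, -956) - 4101048 = (21 - 1*508) - 4101048 = (21 - 508) - 4101048 = -487 - 4101048 = -4101535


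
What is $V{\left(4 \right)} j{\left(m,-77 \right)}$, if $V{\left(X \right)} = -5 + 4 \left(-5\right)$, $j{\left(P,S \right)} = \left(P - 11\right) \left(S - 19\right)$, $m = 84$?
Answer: $175200$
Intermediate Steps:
$j{\left(P,S \right)} = \left(-19 + S\right) \left(-11 + P\right)$ ($j{\left(P,S \right)} = \left(-11 + P\right) \left(-19 + S\right) = \left(-19 + S\right) \left(-11 + P\right)$)
$V{\left(X \right)} = -25$ ($V{\left(X \right)} = -5 - 20 = -25$)
$V{\left(4 \right)} j{\left(m,-77 \right)} = - 25 \left(209 - 1596 - -847 + 84 \left(-77\right)\right) = - 25 \left(209 - 1596 + 847 - 6468\right) = \left(-25\right) \left(-7008\right) = 175200$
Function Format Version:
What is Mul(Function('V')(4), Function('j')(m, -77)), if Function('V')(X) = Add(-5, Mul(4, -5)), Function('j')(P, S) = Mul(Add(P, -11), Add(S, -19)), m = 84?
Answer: 175200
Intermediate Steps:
Function('j')(P, S) = Mul(Add(-19, S), Add(-11, P)) (Function('j')(P, S) = Mul(Add(-11, P), Add(-19, S)) = Mul(Add(-19, S), Add(-11, P)))
Function('V')(X) = -25 (Function('V')(X) = Add(-5, -20) = -25)
Mul(Function('V')(4), Function('j')(m, -77)) = Mul(-25, Add(209, Mul(-19, 84), Mul(-11, -77), Mul(84, -77))) = Mul(-25, Add(209, -1596, 847, -6468)) = Mul(-25, -7008) = 175200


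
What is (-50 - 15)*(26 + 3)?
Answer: -1885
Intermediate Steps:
(-50 - 15)*(26 + 3) = -65*29 = -1885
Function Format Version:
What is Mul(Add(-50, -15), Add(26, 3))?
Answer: -1885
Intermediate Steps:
Mul(Add(-50, -15), Add(26, 3)) = Mul(-65, 29) = -1885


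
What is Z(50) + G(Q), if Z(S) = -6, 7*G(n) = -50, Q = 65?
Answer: -92/7 ≈ -13.143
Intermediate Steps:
G(n) = -50/7 (G(n) = (⅐)*(-50) = -50/7)
Z(50) + G(Q) = -6 - 50/7 = -92/7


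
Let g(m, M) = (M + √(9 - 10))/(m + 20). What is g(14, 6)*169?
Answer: 507/17 + 169*I/34 ≈ 29.824 + 4.9706*I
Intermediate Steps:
g(m, M) = (I + M)/(20 + m) (g(m, M) = (M + √(-1))/(20 + m) = (M + I)/(20 + m) = (I + M)/(20 + m))
g(14, 6)*169 = ((I + 6)/(20 + 14))*169 = ((6 + I)/34)*169 = (3/17 + I/34)*169 = 507/17 + 169*I/34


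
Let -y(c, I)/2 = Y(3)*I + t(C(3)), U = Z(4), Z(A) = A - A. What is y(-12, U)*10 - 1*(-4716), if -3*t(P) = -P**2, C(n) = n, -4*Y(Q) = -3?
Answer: 4656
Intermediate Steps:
Y(Q) = 3/4 (Y(Q) = -1/4*(-3) = 3/4)
Z(A) = 0
U = 0
t(P) = P**2/3 (t(P) = -(-1)*P**2/3 = P**2/3)
y(c, I) = -6 - 3*I/2 (y(c, I) = -2*(3*I/4 + (1/3)*3**2) = -2*(3*I/4 + (1/3)*9) = -2*(3*I/4 + 3) = -2*(3 + 3*I/4) = -6 - 3*I/2)
y(-12, U)*10 - 1*(-4716) = (-6 - 3/2*0)*10 - 1*(-4716) = (-6 + 0)*10 + 4716 = -6*10 + 4716 = -60 + 4716 = 4656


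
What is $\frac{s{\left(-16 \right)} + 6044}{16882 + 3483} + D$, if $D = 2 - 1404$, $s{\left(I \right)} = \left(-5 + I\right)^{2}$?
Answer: $- \frac{5709049}{4073} \approx -1401.7$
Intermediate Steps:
$D = -1402$ ($D = 2 - 1404 = -1402$)
$\frac{s{\left(-16 \right)} + 6044}{16882 + 3483} + D = \frac{\left(-5 - 16\right)^{2} + 6044}{16882 + 3483} - 1402 = \frac{\left(-21\right)^{2} + 6044}{20365} - 1402 = \left(441 + 6044\right) \frac{1}{20365} - 1402 = 6485 \cdot \frac{1}{20365} - 1402 = \frac{1297}{4073} - 1402 = - \frac{5709049}{4073}$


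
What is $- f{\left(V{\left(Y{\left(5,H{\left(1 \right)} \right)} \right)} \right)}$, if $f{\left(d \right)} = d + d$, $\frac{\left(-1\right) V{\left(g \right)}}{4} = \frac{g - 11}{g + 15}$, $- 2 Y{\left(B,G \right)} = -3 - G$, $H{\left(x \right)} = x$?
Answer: $- \frac{72}{17} \approx -4.2353$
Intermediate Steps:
$Y{\left(B,G \right)} = \frac{3}{2} + \frac{G}{2}$ ($Y{\left(B,G \right)} = - \frac{-3 - G}{2} = \frac{3}{2} + \frac{G}{2}$)
$V{\left(g \right)} = - \frac{4 \left(-11 + g\right)}{15 + g}$ ($V{\left(g \right)} = - 4 \frac{g - 11}{g + 15} = - 4 \frac{-11 + g}{15 + g} = - \frac{4 \left(-11 + g\right)}{15 + g}$)
$f{\left(d \right)} = 2 d$
$- f{\left(V{\left(Y{\left(5,H{\left(1 \right)} \right)} \right)} \right)} = - 2 \frac{4 \left(11 - \left(\frac{3}{2} + \frac{1}{2} \cdot 1\right)\right)}{15 + \left(\frac{3}{2} + \frac{1}{2} \cdot 1\right)} = - 2 \frac{4 \left(11 - \left(\frac{3}{2} + \frac{1}{2}\right)\right)}{15 + \left(\frac{3}{2} + \frac{1}{2}\right)} = - 2 \frac{4 \left(11 - 2\right)}{15 + 2} = - 2 \frac{4 \left(11 - 2\right)}{17} = - 2 \cdot 4 \cdot \frac{1}{17} \cdot 9 = - \frac{2 \cdot 36}{17} = \left(-1\right) \frac{72}{17} = - \frac{72}{17}$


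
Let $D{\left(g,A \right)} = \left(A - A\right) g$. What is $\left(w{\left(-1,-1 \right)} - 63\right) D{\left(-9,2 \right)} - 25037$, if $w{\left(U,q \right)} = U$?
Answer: $-25037$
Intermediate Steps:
$D{\left(g,A \right)} = 0$ ($D{\left(g,A \right)} = 0 g = 0$)
$\left(w{\left(-1,-1 \right)} - 63\right) D{\left(-9,2 \right)} - 25037 = \left(-1 - 63\right) 0 - 25037 = \left(-64\right) 0 - 25037 = 0 - 25037 = -25037$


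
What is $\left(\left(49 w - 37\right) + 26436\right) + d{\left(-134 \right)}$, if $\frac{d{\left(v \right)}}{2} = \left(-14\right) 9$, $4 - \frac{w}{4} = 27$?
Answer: $21639$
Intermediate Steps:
$w = -92$ ($w = 16 - 108 = -92$)
$d{\left(v \right)} = -252$ ($d{\left(v \right)} = 2 \left(\left(-14\right) 9\right) = 2 \left(-126\right) = -252$)
$\left(\left(49 w - 37\right) + 26436\right) + d{\left(-134 \right)} = \left(\left(49 \left(-92\right) - 37\right) + 26436\right) - 252 = \left(\left(-4508 - 37\right) + 26436\right) - 252 = \left(-4545 + 26436\right) - 252 = 21891 - 252 = 21639$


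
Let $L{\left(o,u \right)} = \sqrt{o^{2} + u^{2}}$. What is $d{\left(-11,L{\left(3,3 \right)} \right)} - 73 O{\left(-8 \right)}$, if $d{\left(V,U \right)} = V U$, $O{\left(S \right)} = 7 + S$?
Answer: $73 - 33 \sqrt{2} \approx 26.331$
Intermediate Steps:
$d{\left(V,U \right)} = U V$
$d{\left(-11,L{\left(3,3 \right)} \right)} - 73 O{\left(-8 \right)} = \sqrt{3^{2} + 3^{2}} \left(-11\right) - 73 \left(7 - 8\right) = \sqrt{9 + 9} \left(-11\right) - -73 = \sqrt{18} \left(-11\right) + 73 = 3 \sqrt{2} \left(-11\right) + 73 = - 33 \sqrt{2} + 73 = 73 - 33 \sqrt{2}$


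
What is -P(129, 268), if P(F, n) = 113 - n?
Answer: 155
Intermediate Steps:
-P(129, 268) = -(113 - 1*268) = -(113 - 268) = -1*(-155) = 155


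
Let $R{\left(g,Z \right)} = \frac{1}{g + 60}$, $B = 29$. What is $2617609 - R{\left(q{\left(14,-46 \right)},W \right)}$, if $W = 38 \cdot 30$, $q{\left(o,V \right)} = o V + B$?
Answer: $\frac{1452772996}{555} \approx 2.6176 \cdot 10^{6}$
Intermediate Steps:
$q{\left(o,V \right)} = 29 + V o$ ($q{\left(o,V \right)} = o V + 29 = V o + 29 = 29 + V o$)
$W = 1140$
$R{\left(g,Z \right)} = \frac{1}{60 + g}$
$2617609 - R{\left(q{\left(14,-46 \right)},W \right)} = 2617609 - \frac{1}{60 + \left(29 - 644\right)} = 2617609 - \frac{1}{60 - 615} = 2617609 - \frac{1}{-555} = 2617609 - - \frac{1}{555} = 2617609 + \frac{1}{555} = \frac{1452772996}{555}$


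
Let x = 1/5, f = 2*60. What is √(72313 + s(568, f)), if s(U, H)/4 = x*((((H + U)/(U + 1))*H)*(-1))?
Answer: √23374547881/569 ≈ 268.69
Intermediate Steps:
f = 120
x = ⅕ (x = 1*(⅕) = ⅕ ≈ 0.20000)
s(U, H) = -4*H*(H + U)/(5*(1 + U)) (s(U, H) = 4*(((((H + U)/(U + 1))*H)*(-1))/5) = 4*(((((H + U)/(1 + U))*H)*(-1))/5) = 4*(((H*(H + U)/(1 + U))*(-1))/5) = 4*((-H*(H + U)/(1 + U))/5) = 4*(-H*(H + U)/(5*(1 + U))) = -4*H*(H + U)/(5*(1 + U)))
√(72313 + s(568, f)) = √(72313 - 4*120*(120 + 568)/(5 + 5*568)) = √(72313 - 4*120*688/(5 + 2840)) = √(72313 - 4*120*688/2845) = √(72313 - 4*120*1/2845*688) = √(72313 - 66048/569) = √(41080049/569) = √23374547881/569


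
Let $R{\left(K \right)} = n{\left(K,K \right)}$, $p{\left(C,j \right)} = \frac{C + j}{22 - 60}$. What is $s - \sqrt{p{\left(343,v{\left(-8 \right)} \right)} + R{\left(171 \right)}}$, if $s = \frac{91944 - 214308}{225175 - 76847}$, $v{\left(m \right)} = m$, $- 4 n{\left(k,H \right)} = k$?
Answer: $- \frac{30591}{37082} - \frac{i \sqrt{74461}}{38} \approx -0.82496 - 7.1809 i$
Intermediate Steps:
$n{\left(k,H \right)} = - \frac{k}{4}$
$p{\left(C,j \right)} = - \frac{C}{38} - \frac{j}{38}$ ($p{\left(C,j \right)} = \frac{C + j}{-38} = \left(C + j\right) \left(- \frac{1}{38}\right) = - \frac{C}{38} - \frac{j}{38}$)
$s = - \frac{30591}{37082}$ ($s = - \frac{122364}{148328} = \left(-122364\right) \frac{1}{148328} = - \frac{30591}{37082} \approx -0.82495$)
$R{\left(K \right)} = - \frac{K}{4}$
$s - \sqrt{p{\left(343,v{\left(-8 \right)} \right)} + R{\left(171 \right)}} = - \frac{30591}{37082} - \sqrt{\left(\left(- \frac{1}{38}\right) 343 - - \frac{4}{19}\right) - \frac{171}{4}} = - \frac{30591}{37082} - \sqrt{\left(- \frac{343}{38} + \frac{4}{19}\right) - \frac{171}{4}} = - \frac{30591}{37082} - \sqrt{- \frac{335}{38} - \frac{171}{4}} = - \frac{30591}{37082} - \sqrt{- \frac{3919}{76}} = - \frac{30591}{37082} - \frac{i \sqrt{74461}}{38}$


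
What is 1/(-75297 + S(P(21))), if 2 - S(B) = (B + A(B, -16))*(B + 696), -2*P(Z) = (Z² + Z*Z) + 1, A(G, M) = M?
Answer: 4/164555 ≈ 2.4308e-5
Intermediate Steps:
P(Z) = -½ - Z² (P(Z) = -((Z² + Z*Z) + 1)/2 = -((Z² + Z²) + 1)/2 = -(2*Z² + 1)/2 = -(1 + 2*Z²)/2 = -½ - Z²)
S(B) = 2 - (-16 + B)*(696 + B) (S(B) = 2 - (B - 16)*(B + 696) = 2 - (-16 + B)*(696 + B))
1/(-75297 + S(P(21))) = 1/(-75297 + (11138 - (-½ - 1*21²)² - 680*(-½ - 1*21²))) = 1/(-75297 + (11138 - (-½ - 1*441)² - 680*(-½ - 1*441))) = 1/(-75297 + (11138 - (-½ - 441)² - 680*(-½ - 441))) = 1/(-75297 + (11138 - (-883/2)² - 680*(-883/2))) = 1/(-75297 + (11138 - 1*779689/4 + 300220)) = 1/(-75297 + (11138 - 779689/4 + 300220)) = 1/(-75297 + 465743/4) = 1/(164555/4) = 4/164555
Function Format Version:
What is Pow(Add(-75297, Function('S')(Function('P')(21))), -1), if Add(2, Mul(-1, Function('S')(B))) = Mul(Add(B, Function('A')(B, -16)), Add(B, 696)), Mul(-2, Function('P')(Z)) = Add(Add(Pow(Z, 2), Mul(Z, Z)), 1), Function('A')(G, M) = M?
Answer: Rational(4, 164555) ≈ 2.4308e-5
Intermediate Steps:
Function('P')(Z) = Add(Rational(-1, 2), Mul(-1, Pow(Z, 2))) (Function('P')(Z) = Mul(Rational(-1, 2), Add(Add(Pow(Z, 2), Mul(Z, Z)), 1)) = Mul(Rational(-1, 2), Add(Add(Pow(Z, 2), Pow(Z, 2)), 1)) = Mul(Rational(-1, 2), Add(Mul(2, Pow(Z, 2)), 1)) = Mul(Rational(-1, 2), Add(1, Mul(2, Pow(Z, 2)))) = Add(Rational(-1, 2), Mul(-1, Pow(Z, 2))))
Function('S')(B) = Add(2, Mul(-1, Add(-16, B), Add(696, B))) (Function('S')(B) = Add(2, Mul(-1, Mul(Add(B, -16), Add(B, 696)))) = Add(2, Mul(-1, Mul(Add(-16, B), Add(696, B)))) = Add(2, Mul(-1, Add(-16, B), Add(696, B))))
Pow(Add(-75297, Function('S')(Function('P')(21))), -1) = Pow(Add(-75297, Add(11138, Mul(-1, Pow(Add(Rational(-1, 2), Mul(-1, Pow(21, 2))), 2)), Mul(-680, Add(Rational(-1, 2), Mul(-1, Pow(21, 2)))))), -1) = Pow(Add(-75297, Add(11138, Mul(-1, Pow(Add(Rational(-1, 2), Mul(-1, 441)), 2)), Mul(-680, Add(Rational(-1, 2), Mul(-1, 441))))), -1) = Pow(Add(-75297, Add(11138, Mul(-1, Pow(Add(Rational(-1, 2), -441), 2)), Mul(-680, Add(Rational(-1, 2), -441)))), -1) = Pow(Add(-75297, Add(11138, Mul(-1, Pow(Rational(-883, 2), 2)), Mul(-680, Rational(-883, 2)))), -1) = Pow(Add(-75297, Add(11138, Mul(-1, Rational(779689, 4)), 300220)), -1) = Pow(Add(-75297, Add(11138, Rational(-779689, 4), 300220)), -1) = Pow(Add(-75297, Rational(465743, 4)), -1) = Pow(Rational(164555, 4), -1) = Rational(4, 164555)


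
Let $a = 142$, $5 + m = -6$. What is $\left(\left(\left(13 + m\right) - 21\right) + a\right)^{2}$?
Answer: $15129$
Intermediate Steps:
$m = -11$ ($m = -5 - 6 = -11$)
$\left(\left(\left(13 + m\right) - 21\right) + a\right)^{2} = \left(\left(\left(13 - 11\right) - 21\right) + 142\right)^{2} = \left(\left(2 - 21\right) + 142\right)^{2} = \left(-19 + 142\right)^{2} = 123^{2} = 15129$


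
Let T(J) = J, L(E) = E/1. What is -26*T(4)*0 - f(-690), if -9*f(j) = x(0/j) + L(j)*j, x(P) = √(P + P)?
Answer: 52900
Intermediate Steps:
L(E) = E (L(E) = E*1 = E)
x(P) = √2*√P (x(P) = √(2*P) = √2*√P)
f(j) = -j²/9 (f(j) = -(√2*√(0/j) + j*j)/9 = -(√2*√0 + j²)/9 = -(√2*0 + j²)/9 = -(0 + j²)/9 = -j²/9)
-26*T(4)*0 - f(-690) = -26*4*0 - (-1)*(-690)²/9 = -104*0 - (-1)*476100/9 = 0 - 1*(-52900) = 0 + 52900 = 52900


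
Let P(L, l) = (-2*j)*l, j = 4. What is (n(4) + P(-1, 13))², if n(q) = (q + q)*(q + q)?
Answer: 1600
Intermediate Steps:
P(L, l) = -8*l (P(L, l) = (-2*4)*l = -8*l)
n(q) = 4*q² (n(q) = (2*q)*(2*q) = 4*q²)
(n(4) + P(-1, 13))² = (4*4² - 8*13)² = (4*16 - 104)² = (64 - 104)² = (-40)² = 1600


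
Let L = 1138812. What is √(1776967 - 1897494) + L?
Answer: 1138812 + I*√120527 ≈ 1.1388e+6 + 347.17*I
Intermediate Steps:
√(1776967 - 1897494) + L = √(1776967 - 1897494) + 1138812 = √(-120527) + 1138812 = I*√120527 + 1138812 = 1138812 + I*√120527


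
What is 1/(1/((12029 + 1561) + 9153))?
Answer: 22743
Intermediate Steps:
1/(1/((12029 + 1561) + 9153)) = 1/(1/(13590 + 9153)) = 1/(1/22743) = 22743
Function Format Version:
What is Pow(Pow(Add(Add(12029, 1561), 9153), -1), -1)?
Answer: 22743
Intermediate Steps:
Pow(Pow(Add(Add(12029, 1561), 9153), -1), -1) = Pow(Pow(Add(13590, 9153), -1), -1) = Pow(Pow(22743, -1), -1) = Pow(Rational(1, 22743), -1) = 22743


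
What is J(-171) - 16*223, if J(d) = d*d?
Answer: 25673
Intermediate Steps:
J(d) = d²
J(-171) - 16*223 = (-171)² - 16*223 = 29241 - 1*3568 = 29241 - 3568 = 25673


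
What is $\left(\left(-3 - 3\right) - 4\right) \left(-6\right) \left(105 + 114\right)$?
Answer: $13140$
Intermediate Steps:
$\left(\left(-3 - 3\right) - 4\right) \left(-6\right) \left(105 + 114\right) = \left(\left(-3 - 3\right) - 4\right) \left(-6\right) 219 = \left(-6 - 4\right) \left(-6\right) 219 = \left(-10\right) \left(-6\right) 219 = 60 \cdot 219 = 13140$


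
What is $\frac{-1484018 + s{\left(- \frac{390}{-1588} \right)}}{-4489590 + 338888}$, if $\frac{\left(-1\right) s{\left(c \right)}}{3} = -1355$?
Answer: $\frac{1479953}{4150702} \approx 0.35655$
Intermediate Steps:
$s{\left(c \right)} = 4065$ ($s{\left(c \right)} = \left(-3\right) \left(-1355\right) = 4065$)
$\frac{-1484018 + s{\left(- \frac{390}{-1588} \right)}}{-4489590 + 338888} = \frac{-1484018 + 4065}{-4489590 + 338888} = - \frac{1479953}{-4150702} = \left(-1479953\right) \left(- \frac{1}{4150702}\right) = \frac{1479953}{4150702}$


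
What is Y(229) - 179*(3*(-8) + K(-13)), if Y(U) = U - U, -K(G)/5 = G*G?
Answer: 155551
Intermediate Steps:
K(G) = -5*G² (K(G) = -5*G*G = -5*G²)
Y(U) = 0
Y(229) - 179*(3*(-8) + K(-13)) = 0 - 179*(3*(-8) - 5*(-13)²) = 0 - 179*(-24 - 5*169) = 0 - 179*(-24 - 845) = 0 - 179*(-869) = 0 + 155551 = 155551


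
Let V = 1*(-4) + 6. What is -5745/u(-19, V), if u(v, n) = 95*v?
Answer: 1149/361 ≈ 3.1828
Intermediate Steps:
V = 2 (V = -4 + 6 = 2)
-5745/u(-19, V) = -5745/(95*(-19)) = -5745/(-1805) = -5745*(-1/1805) = 1149/361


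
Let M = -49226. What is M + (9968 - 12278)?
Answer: -51536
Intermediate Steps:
M + (9968 - 12278) = -49226 + (9968 - 12278) = -49226 - 2310 = -51536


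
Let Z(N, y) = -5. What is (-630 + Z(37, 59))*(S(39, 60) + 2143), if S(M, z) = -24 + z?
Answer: -1383665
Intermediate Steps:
(-630 + Z(37, 59))*(S(39, 60) + 2143) = (-630 - 5)*((-24 + 60) + 2143) = -635*(36 + 2143) = -635*2179 = -1383665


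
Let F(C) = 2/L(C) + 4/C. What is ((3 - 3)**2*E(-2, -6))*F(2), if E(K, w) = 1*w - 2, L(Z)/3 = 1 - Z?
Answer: 0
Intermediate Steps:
L(Z) = 3 - 3*Z (L(Z) = 3*(1 - Z) = 3 - 3*Z)
E(K, w) = -2 + w (E(K, w) = w - 2 = -2 + w)
F(C) = 2/(3 - 3*C) + 4/C
((3 - 3)**2*E(-2, -6))*F(2) = ((3 - 3)**2*(-2 - 6))*((2/3)*(-6 + 5*2)/(2*(-1 + 2))) = (0**2*(-8))*((2/3)*(1/2)*(-6 + 10)/1) = (0*(-8))*((2/3)*(1/2)*1*4) = 0*(4/3) = 0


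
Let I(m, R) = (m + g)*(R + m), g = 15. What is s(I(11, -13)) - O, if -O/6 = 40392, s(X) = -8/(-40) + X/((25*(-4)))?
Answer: 6058818/25 ≈ 2.4235e+5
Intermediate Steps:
I(m, R) = (15 + m)*(R + m) (I(m, R) = (m + 15)*(R + m) = (15 + m)*(R + m))
s(X) = 1/5 - X/100 (s(X) = -8*(-1/40) + X/(-100) = 1/5 + X*(-1/100) = 1/5 - X/100)
O = -242352 (O = -6*40392 = -242352)
s(I(11, -13)) - O = (1/5 - (11**2 + 15*(-13) + 15*11 - 13*11)/100) - 1*(-242352) = (1/5 - (121 - 195 + 165 - 143)/100) + 242352 = (1/5 - 1/100*(-52)) + 242352 = (1/5 + 13/25) + 242352 = 18/25 + 242352 = 6058818/25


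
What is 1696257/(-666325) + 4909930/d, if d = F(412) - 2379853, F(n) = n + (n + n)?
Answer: -7306354843819/1584931972525 ≈ -4.6099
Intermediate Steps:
F(n) = 3*n (F(n) = n + 2*n = 3*n)
d = -2378617 (d = 3*412 - 2379853 = 1236 - 2379853 = -2378617)
1696257/(-666325) + 4909930/d = 1696257/(-666325) + 4909930/(-2378617) = 1696257*(-1/666325) + 4909930*(-1/2378617) = -1696257/666325 - 4909930/2378617 = -7306354843819/1584931972525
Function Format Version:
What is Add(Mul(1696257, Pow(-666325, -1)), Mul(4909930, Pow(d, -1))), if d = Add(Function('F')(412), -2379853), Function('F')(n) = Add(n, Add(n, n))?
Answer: Rational(-7306354843819, 1584931972525) ≈ -4.6099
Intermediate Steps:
Function('F')(n) = Mul(3, n) (Function('F')(n) = Add(n, Mul(2, n)) = Mul(3, n))
d = -2378617 (d = Add(Mul(3, 412), -2379853) = Add(1236, -2379853) = -2378617)
Add(Mul(1696257, Pow(-666325, -1)), Mul(4909930, Pow(d, -1))) = Add(Mul(1696257, Pow(-666325, -1)), Mul(4909930, Pow(-2378617, -1))) = Add(Mul(1696257, Rational(-1, 666325)), Mul(4909930, Rational(-1, 2378617))) = Add(Rational(-1696257, 666325), Rational(-4909930, 2378617)) = Rational(-7306354843819, 1584931972525)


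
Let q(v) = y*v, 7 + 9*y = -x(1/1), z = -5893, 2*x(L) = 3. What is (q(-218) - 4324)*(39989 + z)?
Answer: -1263700048/9 ≈ -1.4041e+8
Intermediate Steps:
x(L) = 3/2 (x(L) = (1/2)*3 = 3/2)
y = -17/18 (y = -7/9 + (-1*3/2)/9 = -7/9 + (1/9)*(-3/2) = -7/9 - 1/6 = -17/18 ≈ -0.94444)
q(v) = -17*v/18
(q(-218) - 4324)*(39989 + z) = (-17/18*(-218) - 4324)*(39989 - 5893) = (1853/9 - 4324)*34096 = -37063/9*34096 = -1263700048/9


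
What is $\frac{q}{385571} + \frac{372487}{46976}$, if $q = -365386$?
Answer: $\frac{126455812341}{18112583296} \approx 6.9817$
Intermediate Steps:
$\frac{q}{385571} + \frac{372487}{46976} = - \frac{365386}{385571} + \frac{372487}{46976} = \frac{126455812341}{18112583296}$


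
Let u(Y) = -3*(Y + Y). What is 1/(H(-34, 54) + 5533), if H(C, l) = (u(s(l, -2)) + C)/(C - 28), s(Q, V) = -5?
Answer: 31/171525 ≈ 0.00018073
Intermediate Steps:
u(Y) = -6*Y
H(C, l) = (30 + C)/(-28 + C) (H(C, l) = (-6*(-5) + C)/(C - 28) = (30 + C)/(-28 + C))
1/(H(-34, 54) + 5533) = 1/((30 - 34)/(-28 - 34) + 5533) = 1/(-4/(-62) + 5533) = 1/(-1/62*(-4) + 5533) = 1/(2/31 + 5533) = 1/(171525/31) = 31/171525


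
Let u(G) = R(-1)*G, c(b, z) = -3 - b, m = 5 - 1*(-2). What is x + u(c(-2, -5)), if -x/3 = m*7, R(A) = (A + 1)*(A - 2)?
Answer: -147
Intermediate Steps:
R(A) = (1 + A)*(-2 + A)
m = 7 (m = 5 + 2 = 7)
u(G) = 0 (u(G) = (-2 + (-1)² - 1*(-1))*G = (-2 + 1 + 1)*G = 0*G = 0)
x = -147 (x = -21*7 = -3*49 = -147)
x + u(c(-2, -5)) = -147 + 0 = -147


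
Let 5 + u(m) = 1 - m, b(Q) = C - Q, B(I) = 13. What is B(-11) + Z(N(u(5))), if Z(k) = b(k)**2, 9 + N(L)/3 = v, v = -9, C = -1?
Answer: 2822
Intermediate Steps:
b(Q) = -1 - Q
u(m) = -4 - m (u(m) = -5 + (1 - m) = -4 - m)
N(L) = -54 (N(L) = -27 + 3*(-9) = -27 - 27 = -54)
Z(k) = (-1 - k)**2
B(-11) + Z(N(u(5))) = 13 + (1 - 54)**2 = 13 + (-53)**2 = 13 + 2809 = 2822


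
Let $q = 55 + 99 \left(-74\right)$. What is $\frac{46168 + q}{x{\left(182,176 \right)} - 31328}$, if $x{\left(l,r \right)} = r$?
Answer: $- \frac{38897}{31152} \approx -1.2486$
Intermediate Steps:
$q = -7271$ ($q = 55 - 7326 = -7271$)
$\frac{46168 + q}{x{\left(182,176 \right)} - 31328} = \frac{46168 - 7271}{176 - 31328} = \frac{38897}{-31152} = 38897 \left(- \frac{1}{31152}\right) = - \frac{38897}{31152}$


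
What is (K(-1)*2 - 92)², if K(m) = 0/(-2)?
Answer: 8464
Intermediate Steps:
K(m) = 0 (K(m) = 0*(-½) = 0)
(K(-1)*2 - 92)² = (0*2 - 92)² = (0 - 92)² = (-92)² = 8464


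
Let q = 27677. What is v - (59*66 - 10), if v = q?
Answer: 23793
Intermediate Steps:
v = 27677
v - (59*66 - 10) = 27677 - (59*66 - 10) = 27677 - (3894 - 10) = 27677 - 1*3884 = 27677 - 3884 = 23793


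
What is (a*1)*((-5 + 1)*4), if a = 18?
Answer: -288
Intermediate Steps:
(a*1)*((-5 + 1)*4) = (18*1)*((-5 + 1)*4) = 18*(-4*4) = 18*(-16) = -288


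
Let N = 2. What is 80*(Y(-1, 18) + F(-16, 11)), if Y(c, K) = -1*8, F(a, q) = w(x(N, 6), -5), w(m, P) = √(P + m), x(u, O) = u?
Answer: -640 + 80*I*√3 ≈ -640.0 + 138.56*I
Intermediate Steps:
F(a, q) = I*√3 (F(a, q) = √(-5 + 2) = √(-3) = I*√3)
Y(c, K) = -8
80*(Y(-1, 18) + F(-16, 11)) = 80*(-8 + I*√3) = -640 + 80*I*√3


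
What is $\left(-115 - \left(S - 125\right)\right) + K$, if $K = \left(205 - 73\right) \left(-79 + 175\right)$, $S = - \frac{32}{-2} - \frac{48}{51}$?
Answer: $\frac{215338}{17} \approx 12667.0$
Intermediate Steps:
$S = \frac{256}{17}$ ($S = \left(-32\right) \left(- \frac{1}{2}\right) - \frac{16}{17} = 16 - \frac{16}{17} = \frac{256}{17} \approx 15.059$)
$K = 12672$ ($K = 132 \cdot 96 = 12672$)
$\left(-115 - \left(S - 125\right)\right) + K = \left(-115 - \left(\frac{256}{17} - 125\right)\right) + 12672 = \left(-115 - - \frac{1869}{17}\right) + 12672 = \left(-115 + \frac{1869}{17}\right) + 12672 = - \frac{86}{17} + 12672 = \frac{215338}{17}$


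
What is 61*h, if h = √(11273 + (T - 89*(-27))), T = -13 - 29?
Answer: 61*√13634 ≈ 7122.6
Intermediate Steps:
T = -42
h = √13634 (h = √(11273 + (-42 - 89*(-27))) = √(11273 + (-42 + 2403)) = √(11273 + 2361) = √13634 ≈ 116.76)
61*h = 61*√13634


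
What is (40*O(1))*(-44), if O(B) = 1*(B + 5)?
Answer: -10560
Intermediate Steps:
O(B) = 5 + B (O(B) = 1*(5 + B) = 5 + B)
(40*O(1))*(-44) = (40*(5 + 1))*(-44) = (40*6)*(-44) = 240*(-44) = -10560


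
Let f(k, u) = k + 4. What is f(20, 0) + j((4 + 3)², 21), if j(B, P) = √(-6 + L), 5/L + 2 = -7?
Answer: 24 + I*√59/3 ≈ 24.0 + 2.5604*I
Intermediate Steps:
L = -5/9 (L = 5/(-2 - 7) = 5/(-9) = 5*(-⅑) = -5/9 ≈ -0.55556)
f(k, u) = 4 + k
j(B, P) = I*√59/3 (j(B, P) = √(-6 - 5/9) = √(-59/9) = I*√59/3)
f(20, 0) + j((4 + 3)², 21) = (4 + 20) + I*√59/3 = 24 + I*√59/3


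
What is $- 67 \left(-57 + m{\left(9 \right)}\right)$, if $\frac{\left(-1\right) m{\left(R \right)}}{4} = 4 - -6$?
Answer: $6499$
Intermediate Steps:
$m{\left(R \right)} = -40$ ($m{\left(R \right)} = - 4 \left(4 - -6\right) = - 4 \left(4 + 6\right) = \left(-4\right) 10 = -40$)
$- 67 \left(-57 + m{\left(9 \right)}\right) = - 67 \left(-57 - 40\right) = \left(-67\right) \left(-97\right) = 6499$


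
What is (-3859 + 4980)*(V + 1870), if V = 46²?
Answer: 4468306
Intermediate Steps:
V = 2116
(-3859 + 4980)*(V + 1870) = (-3859 + 4980)*(2116 + 1870) = 1121*3986 = 4468306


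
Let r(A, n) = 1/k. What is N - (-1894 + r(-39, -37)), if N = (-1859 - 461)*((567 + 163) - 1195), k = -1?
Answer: 1080695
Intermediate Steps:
r(A, n) = -1 (r(A, n) = 1/(-1) = -1)
N = 1078800 (N = -2320*(730 - 1195) = -2320*(-465) = 1078800)
N - (-1894 + r(-39, -37)) = 1078800 - (-1894 - 1) = 1078800 - 1*(-1895) = 1078800 + 1895 = 1080695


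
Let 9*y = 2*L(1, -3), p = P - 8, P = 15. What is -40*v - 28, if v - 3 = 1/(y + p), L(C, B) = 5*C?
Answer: -11164/73 ≈ -152.93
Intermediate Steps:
p = 7 (p = 15 - 8 = 7)
y = 10/9 (y = (2*(5*1))/9 = (2*5)/9 = (⅑)*10 = 10/9 ≈ 1.1111)
v = 228/73 (v = 3 + 1/(10/9 + 7) = 3 + 1/(73/9) = 3 + 9/73 = 228/73 ≈ 3.1233)
-40*v - 28 = -40*228/73 - 28 = -9120/73 - 28 = -11164/73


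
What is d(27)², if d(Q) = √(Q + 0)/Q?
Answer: 1/27 ≈ 0.037037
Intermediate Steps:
d(Q) = Q^(-½) (d(Q) = √Q/Q = Q^(-½))
d(27)² = (27^(-½))² = (√3/9)² = 1/27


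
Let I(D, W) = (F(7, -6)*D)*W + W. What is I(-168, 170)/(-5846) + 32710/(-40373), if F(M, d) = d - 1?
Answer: -4134728115/118010279 ≈ -35.037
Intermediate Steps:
F(M, d) = -1 + d
I(D, W) = W - 7*D*W (I(D, W) = ((-1 - 6)*D)*W + W = (-7*D)*W + W = -7*D*W + W = W - 7*D*W)
I(-168, 170)/(-5846) + 32710/(-40373) = (170*(1 - 7*(-168)))/(-5846) + 32710/(-40373) = (170*(1 + 1176))*(-1/5846) + 32710*(-1/40373) = (170*1177)*(-1/5846) - 32710/40373 = 200090*(-1/5846) - 32710/40373 = -100045/2923 - 32710/40373 = -4134728115/118010279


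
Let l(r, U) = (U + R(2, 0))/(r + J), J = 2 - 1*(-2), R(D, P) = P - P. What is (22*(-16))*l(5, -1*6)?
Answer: 704/3 ≈ 234.67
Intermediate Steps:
R(D, P) = 0
J = 4 (J = 2 + 2 = 4)
l(r, U) = U/(4 + r) (l(r, U) = (U + 0)/(r + 4) = U/(4 + r))
(22*(-16))*l(5, -1*6) = (22*(-16))*((-1*6)/(4 + 5)) = -(-2112)/9 = -352*(-⅔) = 704/3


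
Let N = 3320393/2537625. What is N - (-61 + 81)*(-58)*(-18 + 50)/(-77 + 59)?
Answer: -15689478821/7612875 ≈ -2060.9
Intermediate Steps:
N = 3320393/2537625 (N = 3320393*(1/2537625) = 3320393/2537625 ≈ 1.3085)
N - (-61 + 81)*(-58)*(-18 + 50)/(-77 + 59) = 3320393/2537625 - (-61 + 81)*(-58)*(-18 + 50)/(-77 + 59) = 3320393/2537625 - 20*(-58)*32/(-18) = 3320393/2537625 - (-1160)*32*(-1/18) = 3320393/2537625 - (-1160)*(-16)/9 = 3320393/2537625 - 1*18560/9 = 3320393/2537625 - 18560/9 = -15689478821/7612875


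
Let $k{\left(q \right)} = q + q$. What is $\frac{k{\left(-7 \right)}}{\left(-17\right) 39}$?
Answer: $\frac{14}{663} \approx 0.021116$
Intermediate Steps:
$k{\left(q \right)} = 2 q$
$\frac{k{\left(-7 \right)}}{\left(-17\right) 39} = \frac{2 \left(-7\right)}{\left(-17\right) 39} = - \frac{14}{-663} = \left(-14\right) \left(- \frac{1}{663}\right) = \frac{14}{663}$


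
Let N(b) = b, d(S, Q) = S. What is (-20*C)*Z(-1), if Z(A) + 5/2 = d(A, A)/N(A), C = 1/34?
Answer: 15/17 ≈ 0.88235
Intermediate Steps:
C = 1/34 ≈ 0.029412
Z(A) = -3/2 (Z(A) = -5/2 + A/A = -5/2 + 1 = -3/2)
(-20*C)*Z(-1) = -20*1/34*(-3/2) = -10/17*(-3/2) = 15/17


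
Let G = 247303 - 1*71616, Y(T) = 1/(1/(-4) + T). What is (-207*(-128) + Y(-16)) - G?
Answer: -9697419/65 ≈ -1.4919e+5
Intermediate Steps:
Y(T) = 1/(-1/4 + T)
G = 175687 (G = 247303 - 71616 = 175687)
(-207*(-128) + Y(-16)) - G = (-207*(-128) + 4/(-1 + 4*(-16))) - 1*175687 = (26496 + 4/(-1 - 64)) - 175687 = (26496 + 4/(-65)) - 175687 = (26496 + 4*(-1/65)) - 175687 = (26496 - 4/65) - 175687 = 1722236/65 - 175687 = -9697419/65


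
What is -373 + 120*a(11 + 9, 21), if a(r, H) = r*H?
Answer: 50027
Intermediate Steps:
a(r, H) = H*r
-373 + 120*a(11 + 9, 21) = -373 + 120*(21*(11 + 9)) = -373 + 120*(21*20) = -373 + 120*420 = -373 + 50400 = 50027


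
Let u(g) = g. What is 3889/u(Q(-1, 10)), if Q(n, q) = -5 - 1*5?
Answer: -3889/10 ≈ -388.90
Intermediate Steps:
Q(n, q) = -10 (Q(n, q) = -5 - 5 = -10)
3889/u(Q(-1, 10)) = 3889/(-10) = 3889*(-⅒) = -3889/10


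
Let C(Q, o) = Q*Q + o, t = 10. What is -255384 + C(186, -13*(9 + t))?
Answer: -221035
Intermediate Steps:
C(Q, o) = o + Q² (C(Q, o) = Q² + o = o + Q²)
-255384 + C(186, -13*(9 + t)) = -255384 + (-13*(9 + 10) + 186²) = -255384 + (-13*19 + 34596) = -255384 + (-247 + 34596) = -255384 + 34349 = -221035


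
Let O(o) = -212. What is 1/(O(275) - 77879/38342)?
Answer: -38342/8206383 ≈ -0.0046722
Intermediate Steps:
1/(O(275) - 77879/38342) = 1/(-212 - 77879/38342) = 1/(-8206383/38342) = -38342/8206383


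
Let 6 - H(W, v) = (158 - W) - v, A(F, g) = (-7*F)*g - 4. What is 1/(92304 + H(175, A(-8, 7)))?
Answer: 1/92715 ≈ 1.0786e-5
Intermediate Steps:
A(F, g) = -4 - 7*F*g (A(F, g) = -7*F*g - 4 = -4 - 7*F*g)
H(W, v) = -152 + W + v (H(W, v) = 6 - ((158 - W) - v) = 6 - (158 - W - v) = 6 + (-158 + W + v) = -152 + W + v)
1/(92304 + H(175, A(-8, 7))) = 1/(92304 + (-152 + 175 + (-4 - 7*(-8)*7))) = 1/(92304 + (-152 + 175 + (-4 + 392))) = 1/(92304 + (-152 + 175 + 388)) = 1/(92304 + 411) = 1/92715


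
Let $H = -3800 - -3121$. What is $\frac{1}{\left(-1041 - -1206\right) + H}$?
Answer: $- \frac{1}{514} \approx -0.0019455$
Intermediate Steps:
$H = -679$ ($H = -3800 + 3121 = -679$)
$\frac{1}{\left(-1041 - -1206\right) + H} = \frac{1}{\left(-1041 - -1206\right) - 679} = \frac{1}{\left(-1041 + 1206\right) - 679} = \frac{1}{165 - 679} = \frac{1}{-514} = - \frac{1}{514}$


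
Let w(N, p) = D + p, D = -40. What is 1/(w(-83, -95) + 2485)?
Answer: 1/2350 ≈ 0.00042553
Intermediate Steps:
w(N, p) = -40 + p
1/(w(-83, -95) + 2485) = 1/((-40 - 95) + 2485) = 1/(-135 + 2485) = 1/2350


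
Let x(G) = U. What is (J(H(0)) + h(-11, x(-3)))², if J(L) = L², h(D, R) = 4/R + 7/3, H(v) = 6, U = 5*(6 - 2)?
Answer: 334084/225 ≈ 1484.8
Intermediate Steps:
U = 20 (U = 5*4 = 20)
x(G) = 20
h(D, R) = 7/3 + 4/R (h(D, R) = 4/R + 7*(⅓) = 4/R + 7/3 = 7/3 + 4/R)
(J(H(0)) + h(-11, x(-3)))² = (6² + (7/3 + 4/20))² = (36 + (7/3 + 4*(1/20)))² = (36 + (7/3 + ⅕))² = (36 + 38/15)² = (578/15)² = 334084/225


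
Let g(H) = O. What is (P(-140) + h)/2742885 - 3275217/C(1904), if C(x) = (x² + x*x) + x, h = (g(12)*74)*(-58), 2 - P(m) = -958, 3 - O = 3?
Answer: -598438755899/1326154908624 ≈ -0.45126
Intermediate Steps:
O = 0 (O = 3 - 1*3 = 3 - 3 = 0)
g(H) = 0
P(m) = 960 (P(m) = 2 - 1*(-958) = 2 + 958 = 960)
h = 0 (h = (0*74)*(-58) = 0*(-58) = 0)
C(x) = x + 2*x² (C(x) = (x² + x²) + x = 2*x² + x = x + 2*x²)
(P(-140) + h)/2742885 - 3275217/C(1904) = (960 + 0)/2742885 - 3275217*1/(1904*(1 + 2*1904)) = 960*(1/2742885) - 3275217*1/(1904*(1 + 3808)) = 64/182859 - 3275217/(1904*3809) = 64/182859 - 3275217/7252336 = -598438755899/1326154908624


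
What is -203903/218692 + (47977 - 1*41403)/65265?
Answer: -624739373/751207020 ≈ -0.83165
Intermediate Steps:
-203903/218692 + (47977 - 1*41403)/65265 = -203903*1/218692 + (47977 - 41403)*(1/65265) = -203903/218692 + 6574*(1/65265) = -203903/218692 + 346/3435 = -624739373/751207020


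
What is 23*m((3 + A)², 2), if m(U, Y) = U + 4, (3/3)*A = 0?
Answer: 299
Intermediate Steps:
A = 0
m(U, Y) = 4 + U
23*m((3 + A)², 2) = 23*(4 + (3 + 0)²) = 23*(4 + 3²) = 23*(4 + 9) = 23*13 = 299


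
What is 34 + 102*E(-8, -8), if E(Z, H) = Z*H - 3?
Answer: 6256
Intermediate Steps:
E(Z, H) = -3 + H*Z (E(Z, H) = H*Z - 3 = -3 + H*Z)
34 + 102*E(-8, -8) = 34 + 102*(-3 - 8*(-8)) = 34 + 102*(-3 + 64) = 34 + 102*61 = 34 + 6222 = 6256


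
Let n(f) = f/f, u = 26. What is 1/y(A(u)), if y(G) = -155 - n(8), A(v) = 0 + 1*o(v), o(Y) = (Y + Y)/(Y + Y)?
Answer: -1/156 ≈ -0.0064103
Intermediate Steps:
o(Y) = 1 (o(Y) = (2*Y)/((2*Y)) = (2*Y)*(1/(2*Y)) = 1)
A(v) = 1 (A(v) = 0 + 1*1 = 0 + 1 = 1)
n(f) = 1
y(G) = -156 (y(G) = -155 - 1*1 = -155 - 1 = -156)
1/y(A(u)) = 1/(-156) = -1/156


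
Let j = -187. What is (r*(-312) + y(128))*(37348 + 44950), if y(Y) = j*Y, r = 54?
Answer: -3356441632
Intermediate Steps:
y(Y) = -187*Y
(r*(-312) + y(128))*(37348 + 44950) = (54*(-312) - 187*128)*(37348 + 44950) = (-16848 - 23936)*82298 = -40784*82298 = -3356441632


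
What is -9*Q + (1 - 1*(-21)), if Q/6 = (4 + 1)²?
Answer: -1328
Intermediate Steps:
Q = 150 (Q = 6*(4 + 1)² = 6*5² = 6*25 = 150)
-9*Q + (1 - 1*(-21)) = -9*150 + (1 - 1*(-21)) = -1350 + (1 + 21) = -1350 + 22 = -1328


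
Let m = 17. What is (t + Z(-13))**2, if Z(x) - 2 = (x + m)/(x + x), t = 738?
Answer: 92505924/169 ≈ 5.4737e+5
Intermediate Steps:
Z(x) = 2 + (17 + x)/(2*x) (Z(x) = 2 + (x + 17)/(x + x) = 2 + (17 + x)/((2*x)) = 2 + (17 + x)*(1/(2*x)) = 2 + (17 + x)/(2*x))
(t + Z(-13))**2 = (738 + (1/2)*(17 + 5*(-13))/(-13))**2 = (738 + (1/2)*(-1/13)*(17 - 65))**2 = (738 + (1/2)*(-1/13)*(-48))**2 = (738 + 24/13)**2 = (9618/13)**2 = 92505924/169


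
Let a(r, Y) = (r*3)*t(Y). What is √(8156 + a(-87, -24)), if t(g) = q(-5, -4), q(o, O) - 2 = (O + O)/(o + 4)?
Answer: √5546 ≈ 74.471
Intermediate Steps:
q(o, O) = 2 + 2*O/(4 + o) (q(o, O) = 2 + (O + O)/(o + 4) = 2 + (2*O)/(4 + o) = 2 + 2*O/(4 + o))
t(g) = 10 (t(g) = 2*(4 - 4 - 5)/(4 - 5) = 2*(-5)/(-1) = 2*(-1)*(-5) = 10)
a(r, Y) = 30*r (a(r, Y) = (r*3)*10 = (3*r)*10 = 30*r)
√(8156 + a(-87, -24)) = √(8156 + 30*(-87)) = √(8156 - 2610) = √5546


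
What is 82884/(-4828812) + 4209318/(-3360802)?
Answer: -858523415966/676195042801 ≈ -1.2696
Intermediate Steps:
82884/(-4828812) + 4209318/(-3360802) = 82884*(-1/4828812) + 4209318*(-1/3360802) = -6907/402401 - 2104659/1680401 = -858523415966/676195042801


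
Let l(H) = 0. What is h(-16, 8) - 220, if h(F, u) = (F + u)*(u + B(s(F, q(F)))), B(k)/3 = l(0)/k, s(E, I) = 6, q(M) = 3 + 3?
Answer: -284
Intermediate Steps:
q(M) = 6
B(k) = 0 (B(k) = 3*(0/k) = 3*0 = 0)
h(F, u) = u*(F + u) (h(F, u) = (F + u)*(u + 0) = (F + u)*u = u*(F + u))
h(-16, 8) - 220 = 8*(-16 + 8) - 220 = 8*(-8) - 220 = -64 - 220 = -284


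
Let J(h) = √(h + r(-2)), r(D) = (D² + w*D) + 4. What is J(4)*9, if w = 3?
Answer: 9*√6 ≈ 22.045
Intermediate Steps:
r(D) = 4 + D² + 3*D (r(D) = (D² + 3*D) + 4 = 4 + D² + 3*D)
J(h) = √(2 + h) (J(h) = √(h + (4 + (-2)² + 3*(-2))) = √(h + (4 + 4 - 6)) = √(h + 2) = √(2 + h))
J(4)*9 = √(2 + 4)*9 = √6*9 = 9*√6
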